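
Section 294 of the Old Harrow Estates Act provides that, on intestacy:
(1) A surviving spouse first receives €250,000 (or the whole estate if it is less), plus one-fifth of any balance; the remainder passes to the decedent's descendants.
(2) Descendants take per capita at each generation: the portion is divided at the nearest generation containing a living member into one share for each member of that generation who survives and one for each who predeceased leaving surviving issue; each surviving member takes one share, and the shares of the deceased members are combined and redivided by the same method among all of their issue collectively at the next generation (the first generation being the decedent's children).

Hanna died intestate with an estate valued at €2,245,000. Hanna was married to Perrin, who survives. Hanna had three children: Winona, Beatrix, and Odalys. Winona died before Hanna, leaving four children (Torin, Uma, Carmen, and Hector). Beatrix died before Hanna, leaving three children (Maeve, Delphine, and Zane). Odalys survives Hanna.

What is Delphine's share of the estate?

Delphine receives €152,000.

Perrin first takes €250,000, leaving a balance of €1,995,000. Perrin then takes one-fifth of the balance (€399,000), for a total of €649,000. The remaining €1,596,000 passes to the descendants.
The descendants' portion (€1,596,000) is divided at the children's generation into 3 shares of €532,000. Odalys takes €532,000. The 2 shares of the deceased (Winona and Beatrix) are combined into a pool of €1,064,000.
That pool (€1,064,000) is divided at the grandchildren's generation equally among Torin, Uma, Carmen, Hector, Maeve, Delphine, and Zane: €152,000 each.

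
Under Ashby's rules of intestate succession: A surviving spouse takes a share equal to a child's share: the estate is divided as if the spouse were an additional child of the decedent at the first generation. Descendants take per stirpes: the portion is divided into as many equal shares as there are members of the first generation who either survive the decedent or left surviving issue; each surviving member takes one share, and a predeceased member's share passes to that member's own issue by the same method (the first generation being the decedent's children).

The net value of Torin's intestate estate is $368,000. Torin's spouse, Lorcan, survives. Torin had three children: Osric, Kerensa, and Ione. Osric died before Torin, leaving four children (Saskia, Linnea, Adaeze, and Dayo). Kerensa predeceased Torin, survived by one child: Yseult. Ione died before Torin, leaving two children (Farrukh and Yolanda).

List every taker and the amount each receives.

Lorcan: $92,000; Saskia: $23,000; Linnea: $23,000; Adaeze: $23,000; Dayo: $23,000; Yseult: $92,000; Farrukh: $46,000; Yolanda: $46,000

The spouse counts as an additional share at the children's level, so there are 4 primary shares of $92,000. Lorcan takes one such share ($92,000).
The children's combined portion ($276,000) is divided into 3 shares of $92,000: Osric's $92,000 share passes to Osric's issue; Kerensa's $92,000 share passes to Kerensa's issue; Ione's $92,000 share passes to Ione's issue.
Osric's share ($92,000) is divided into 4 shares of $23,000: Saskia, Linnea, Adaeze, and Dayo each take $23,000.
Kerensa's share ($92,000) passes entirely to Yseult.
Ione's share ($92,000) is divided into 2 shares of $46,000: Farrukh and Yolanda each take $46,000.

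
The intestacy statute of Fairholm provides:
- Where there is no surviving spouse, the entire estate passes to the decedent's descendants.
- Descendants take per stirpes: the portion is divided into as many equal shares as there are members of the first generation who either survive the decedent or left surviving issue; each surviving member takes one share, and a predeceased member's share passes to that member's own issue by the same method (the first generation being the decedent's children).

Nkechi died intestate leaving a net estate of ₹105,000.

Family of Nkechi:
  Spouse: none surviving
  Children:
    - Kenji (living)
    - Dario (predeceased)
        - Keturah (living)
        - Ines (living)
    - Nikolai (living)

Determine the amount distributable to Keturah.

The entire ₹105,000 passes to the descendants.
That amount (₹105,000) is divided into 3 shares of ₹35,000: Kenji and Nikolai each take ₹35,000; Dario's ₹35,000 share passes to Dario's issue.
Dario's share (₹35,000) is divided into 2 shares of ₹17,500: Keturah and Ines each take ₹17,500.

Keturah receives ₹17,500.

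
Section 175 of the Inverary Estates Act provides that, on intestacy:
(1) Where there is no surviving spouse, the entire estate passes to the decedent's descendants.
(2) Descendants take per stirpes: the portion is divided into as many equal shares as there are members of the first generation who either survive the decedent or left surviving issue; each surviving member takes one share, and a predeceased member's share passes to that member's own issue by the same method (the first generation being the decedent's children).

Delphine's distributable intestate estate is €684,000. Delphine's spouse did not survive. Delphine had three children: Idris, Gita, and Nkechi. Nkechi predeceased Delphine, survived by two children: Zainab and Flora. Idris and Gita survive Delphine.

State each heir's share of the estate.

The entire €684,000 passes to the descendants.
That amount (€684,000) is divided into 3 shares of €228,000: Idris and Gita each take €228,000; Nkechi's €228,000 share passes to Nkechi's issue.
Nkechi's share (€228,000) is divided into 2 shares of €114,000: Zainab and Flora each take €114,000.

Idris: €228,000; Gita: €228,000; Zainab: €114,000; Flora: €114,000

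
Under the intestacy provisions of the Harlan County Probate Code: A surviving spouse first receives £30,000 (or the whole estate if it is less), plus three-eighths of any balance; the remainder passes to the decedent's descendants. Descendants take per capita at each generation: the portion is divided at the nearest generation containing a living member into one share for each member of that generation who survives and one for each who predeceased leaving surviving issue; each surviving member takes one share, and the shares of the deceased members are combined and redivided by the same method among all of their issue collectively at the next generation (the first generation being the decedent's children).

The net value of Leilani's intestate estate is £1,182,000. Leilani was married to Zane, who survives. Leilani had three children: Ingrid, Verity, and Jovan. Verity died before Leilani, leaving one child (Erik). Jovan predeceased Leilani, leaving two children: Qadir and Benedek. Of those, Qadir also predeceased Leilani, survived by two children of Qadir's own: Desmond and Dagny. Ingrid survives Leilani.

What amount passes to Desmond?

Desmond receives £80,000.

Zane first takes £30,000, leaving a balance of £1,152,000. Zane then takes three-eighths of the balance (£432,000), for a total of £462,000. The remaining £720,000 passes to the descendants.
The descendants' portion (£720,000) is divided at the children's generation into 3 shares of £240,000. Ingrid takes £240,000. The 2 shares of the deceased (Verity and Jovan) are combined into a pool of £480,000.
That pool (£480,000) is divided at the grandchildren's generation into 3 shares of £160,000. Erik and Benedek each take £160,000. The remaining share for the deceased Qadir (£160,000) is carried to the next generation.
That pool (£160,000) is divided at the great-grandchildren's generation equally among Desmond and Dagny: £80,000 each.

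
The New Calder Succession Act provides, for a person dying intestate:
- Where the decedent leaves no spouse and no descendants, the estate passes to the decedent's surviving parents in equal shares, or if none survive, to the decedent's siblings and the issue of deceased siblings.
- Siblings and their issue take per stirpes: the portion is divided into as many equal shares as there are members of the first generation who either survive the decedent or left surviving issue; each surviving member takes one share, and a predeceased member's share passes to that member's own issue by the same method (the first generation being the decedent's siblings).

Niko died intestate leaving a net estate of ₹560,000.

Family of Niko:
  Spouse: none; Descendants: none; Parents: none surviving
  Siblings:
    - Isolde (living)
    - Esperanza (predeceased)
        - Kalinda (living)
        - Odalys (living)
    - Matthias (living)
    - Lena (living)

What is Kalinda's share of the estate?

The entire ₹560,000 passes to the siblings and their issue.
That amount (₹560,000) is divided into 4 shares of ₹140,000: Isolde, Matthias, and Lena each take ₹140,000; Esperanza's ₹140,000 share passes to Esperanza's issue.
Esperanza's share (₹140,000) is divided into 2 shares of ₹70,000: Kalinda and Odalys each take ₹70,000.

Kalinda receives ₹70,000.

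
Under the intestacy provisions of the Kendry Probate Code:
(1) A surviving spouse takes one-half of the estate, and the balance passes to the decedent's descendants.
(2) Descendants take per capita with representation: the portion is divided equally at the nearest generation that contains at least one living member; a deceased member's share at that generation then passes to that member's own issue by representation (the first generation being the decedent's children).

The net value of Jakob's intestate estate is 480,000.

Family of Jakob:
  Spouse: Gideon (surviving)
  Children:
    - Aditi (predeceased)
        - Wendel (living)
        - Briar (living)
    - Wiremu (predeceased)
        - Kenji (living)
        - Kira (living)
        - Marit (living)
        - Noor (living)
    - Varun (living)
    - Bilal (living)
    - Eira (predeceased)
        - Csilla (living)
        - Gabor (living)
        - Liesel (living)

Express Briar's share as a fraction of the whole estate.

Gideon takes one-half of 480,000 = 240,000. The remaining 240,000 passes to the descendants.
The descendants' portion (240,000) is divided into 5 shares of 48,000: Varun and Bilal each take 48,000; Aditi's 48,000 share passes to Aditi's issue; Wiremu's 48,000 share passes to Wiremu's issue; Eira's 48,000 share passes to Eira's issue.
Aditi's share (48,000) is divided into 2 shares of 24,000: Wendel and Briar each take 24,000.
Wiremu's share (48,000) is divided into 4 shares of 12,000: Kenji, Kira, Marit, and Noor each take 12,000.
Eira's share (48,000) is divided into 3 shares of 16,000: Csilla, Gabor, and Liesel each take 16,000.

Briar receives 1/20 of the estate.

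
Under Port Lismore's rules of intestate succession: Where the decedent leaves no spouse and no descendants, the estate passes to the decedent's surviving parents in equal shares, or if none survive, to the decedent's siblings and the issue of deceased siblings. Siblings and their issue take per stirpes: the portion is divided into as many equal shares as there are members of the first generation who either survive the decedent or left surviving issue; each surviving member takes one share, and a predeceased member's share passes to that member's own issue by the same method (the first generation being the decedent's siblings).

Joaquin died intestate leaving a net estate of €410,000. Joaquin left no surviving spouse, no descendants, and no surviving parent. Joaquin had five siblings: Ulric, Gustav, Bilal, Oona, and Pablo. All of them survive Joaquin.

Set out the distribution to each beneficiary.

The entire €410,000 passes to the siblings and their issue.
That amount (€410,000) is divided into 5 shares of €82,000: Ulric, Gustav, Bilal, Oona, and Pablo each take €82,000.

Ulric: €82,000; Gustav: €82,000; Bilal: €82,000; Oona: €82,000; Pablo: €82,000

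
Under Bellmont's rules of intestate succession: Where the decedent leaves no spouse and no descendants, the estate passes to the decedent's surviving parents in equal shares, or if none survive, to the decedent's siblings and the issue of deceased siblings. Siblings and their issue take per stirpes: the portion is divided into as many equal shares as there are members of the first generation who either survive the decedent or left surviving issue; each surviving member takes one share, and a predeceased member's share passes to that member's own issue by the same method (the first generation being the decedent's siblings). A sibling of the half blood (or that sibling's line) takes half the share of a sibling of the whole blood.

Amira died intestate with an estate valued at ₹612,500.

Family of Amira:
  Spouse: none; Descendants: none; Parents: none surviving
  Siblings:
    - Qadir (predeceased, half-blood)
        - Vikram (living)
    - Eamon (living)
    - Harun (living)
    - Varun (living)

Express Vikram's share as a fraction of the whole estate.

The entire ₹612,500 passes to the siblings and their issue.
Counting each half-blood sibling's line as half a unit, there are 7/2 units in ₹612,500, so one unit is ₹175,000. Whole-blood lines (Eamon, Harun, and Varun) take ₹175,000 each; half-blood lines (Qadir) take ₹87,500 each.
Qadir's share (₹87,500) passes entirely to Vikram.

Vikram receives 1/7 of the estate.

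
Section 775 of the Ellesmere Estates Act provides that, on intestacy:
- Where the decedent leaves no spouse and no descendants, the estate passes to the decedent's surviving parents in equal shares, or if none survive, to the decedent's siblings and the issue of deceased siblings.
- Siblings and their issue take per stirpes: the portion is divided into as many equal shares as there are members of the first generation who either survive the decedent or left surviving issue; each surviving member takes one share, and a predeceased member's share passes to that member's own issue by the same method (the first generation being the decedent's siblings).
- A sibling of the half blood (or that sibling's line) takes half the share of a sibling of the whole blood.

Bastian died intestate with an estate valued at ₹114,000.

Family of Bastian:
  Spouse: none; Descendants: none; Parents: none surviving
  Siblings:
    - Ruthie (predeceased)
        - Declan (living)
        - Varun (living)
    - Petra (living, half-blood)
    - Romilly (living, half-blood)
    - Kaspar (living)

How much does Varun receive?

The entire ₹114,000 passes to the siblings and their issue.
Counting each half-blood sibling's line as half a unit, there are 3 units in ₹114,000, so one unit is ₹38,000. Whole-blood lines (Ruthie and Kaspar) take ₹38,000 each; half-blood lines (Petra and Romilly) take ₹19,000 each.
Ruthie's share (₹38,000) is divided into 2 shares of ₹19,000: Declan and Varun each take ₹19,000.

Varun receives ₹19,000.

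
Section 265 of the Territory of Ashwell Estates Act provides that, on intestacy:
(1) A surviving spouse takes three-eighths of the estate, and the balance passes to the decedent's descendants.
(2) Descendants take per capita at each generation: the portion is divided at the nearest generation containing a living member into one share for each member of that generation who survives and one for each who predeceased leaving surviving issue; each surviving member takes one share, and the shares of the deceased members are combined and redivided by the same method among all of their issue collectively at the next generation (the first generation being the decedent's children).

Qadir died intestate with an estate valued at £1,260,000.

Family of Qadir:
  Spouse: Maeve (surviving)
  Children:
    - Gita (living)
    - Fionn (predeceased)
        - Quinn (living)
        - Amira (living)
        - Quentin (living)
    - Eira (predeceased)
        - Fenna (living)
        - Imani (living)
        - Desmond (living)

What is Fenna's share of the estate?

Maeve takes three-eighths of £1,260,000 = £472,500. The remaining £787,500 passes to the descendants.
The descendants' portion (£787,500) is divided at the children's generation into 3 shares of £262,500. Gita takes £262,500. The 2 shares of the deceased (Fionn and Eira) are combined into a pool of £525,000.
That pool (£525,000) is divided at the grandchildren's generation equally among Quinn, Amira, Quentin, Fenna, Imani, and Desmond: £87,500 each.

Fenna receives £87,500.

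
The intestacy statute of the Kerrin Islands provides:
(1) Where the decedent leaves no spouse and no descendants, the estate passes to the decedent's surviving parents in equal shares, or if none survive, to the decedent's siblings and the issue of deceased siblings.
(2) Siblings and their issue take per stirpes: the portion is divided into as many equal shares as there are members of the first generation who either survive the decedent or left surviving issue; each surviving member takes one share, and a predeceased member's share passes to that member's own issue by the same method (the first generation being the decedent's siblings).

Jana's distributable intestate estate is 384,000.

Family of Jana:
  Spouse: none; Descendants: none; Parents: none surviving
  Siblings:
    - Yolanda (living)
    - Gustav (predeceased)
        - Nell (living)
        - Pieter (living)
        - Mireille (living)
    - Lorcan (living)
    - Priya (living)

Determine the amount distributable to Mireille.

Mireille receives 32,000.

The entire 384,000 passes to the siblings and their issue.
That amount (384,000) is divided into 4 shares of 96,000: Yolanda, Lorcan, and Priya each take 96,000; Gustav's 96,000 share passes to Gustav's issue.
Gustav's share (96,000) is divided into 3 shares of 32,000: Nell, Pieter, and Mireille each take 32,000.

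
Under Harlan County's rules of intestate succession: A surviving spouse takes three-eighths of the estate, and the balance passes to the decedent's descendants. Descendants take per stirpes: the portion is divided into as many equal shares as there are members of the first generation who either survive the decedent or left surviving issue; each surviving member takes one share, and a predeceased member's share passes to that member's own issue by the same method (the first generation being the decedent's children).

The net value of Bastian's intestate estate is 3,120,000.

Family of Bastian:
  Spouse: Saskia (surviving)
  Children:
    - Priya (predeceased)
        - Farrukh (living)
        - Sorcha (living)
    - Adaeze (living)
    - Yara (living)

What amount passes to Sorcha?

Sorcha receives 325,000.

Saskia takes three-eighths of 3,120,000 = 1,170,000. The remaining 1,950,000 passes to the descendants.
The descendants' portion (1,950,000) is divided into 3 shares of 650,000: Adaeze and Yara each take 650,000; Priya's 650,000 share passes to Priya's issue.
Priya's share (650,000) is divided into 2 shares of 325,000: Farrukh and Sorcha each take 325,000.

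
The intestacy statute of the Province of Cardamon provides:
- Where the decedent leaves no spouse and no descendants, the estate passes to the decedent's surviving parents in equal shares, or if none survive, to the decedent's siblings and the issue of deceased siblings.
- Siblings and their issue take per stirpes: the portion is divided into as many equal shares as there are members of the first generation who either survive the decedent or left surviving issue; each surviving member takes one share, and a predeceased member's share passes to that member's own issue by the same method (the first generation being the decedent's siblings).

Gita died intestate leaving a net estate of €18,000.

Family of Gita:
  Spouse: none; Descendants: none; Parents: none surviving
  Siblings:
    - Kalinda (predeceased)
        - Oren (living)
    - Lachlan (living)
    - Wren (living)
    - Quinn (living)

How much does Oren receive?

Oren receives €4,500.

The entire €18,000 passes to the siblings and their issue.
That amount (€18,000) is divided into 4 shares of €4,500: Lachlan, Wren, and Quinn each take €4,500; Kalinda's €4,500 share passes to Kalinda's issue.
Kalinda's share (€4,500) passes entirely to Oren.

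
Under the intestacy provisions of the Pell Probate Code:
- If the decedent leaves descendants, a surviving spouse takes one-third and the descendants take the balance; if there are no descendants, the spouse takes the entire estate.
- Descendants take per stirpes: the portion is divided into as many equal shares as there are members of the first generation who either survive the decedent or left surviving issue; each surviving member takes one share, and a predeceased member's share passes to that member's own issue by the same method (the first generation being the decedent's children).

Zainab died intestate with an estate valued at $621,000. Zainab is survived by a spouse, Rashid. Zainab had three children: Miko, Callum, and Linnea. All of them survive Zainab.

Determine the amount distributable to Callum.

Callum receives $138,000.

Rashid takes one-third of $621,000 = $207,000. The remaining $414,000 passes to the descendants.
The descendants' portion ($414,000) is divided into 3 shares of $138,000: Miko, Callum, and Linnea each take $138,000.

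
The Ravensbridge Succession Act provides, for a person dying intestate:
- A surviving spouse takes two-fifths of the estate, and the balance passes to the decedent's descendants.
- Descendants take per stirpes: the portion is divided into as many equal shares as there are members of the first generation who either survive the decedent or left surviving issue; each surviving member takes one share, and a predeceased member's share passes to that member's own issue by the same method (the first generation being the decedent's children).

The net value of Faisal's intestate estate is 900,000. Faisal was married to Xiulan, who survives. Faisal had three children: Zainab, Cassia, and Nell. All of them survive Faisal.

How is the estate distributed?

Xiulan: 360,000; Zainab: 180,000; Cassia: 180,000; Nell: 180,000

Xiulan takes two-fifths of 900,000 = 360,000. The remaining 540,000 passes to the descendants.
The descendants' portion (540,000) is divided into 3 shares of 180,000: Zainab, Cassia, and Nell each take 180,000.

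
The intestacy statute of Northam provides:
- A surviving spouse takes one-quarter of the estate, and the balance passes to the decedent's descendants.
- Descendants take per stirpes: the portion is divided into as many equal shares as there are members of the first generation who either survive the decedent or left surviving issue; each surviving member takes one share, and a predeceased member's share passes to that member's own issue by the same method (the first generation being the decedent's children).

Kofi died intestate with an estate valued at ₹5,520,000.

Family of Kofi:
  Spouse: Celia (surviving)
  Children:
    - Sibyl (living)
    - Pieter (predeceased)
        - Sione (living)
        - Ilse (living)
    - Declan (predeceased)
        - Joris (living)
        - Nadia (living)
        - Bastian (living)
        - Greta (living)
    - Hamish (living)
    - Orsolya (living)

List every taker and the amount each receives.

Celia takes one-quarter of ₹5,520,000 = ₹1,380,000. The remaining ₹4,140,000 passes to the descendants.
The descendants' portion (₹4,140,000) is divided into 5 shares of ₹828,000: Sibyl, Hamish, and Orsolya each take ₹828,000; Pieter's ₹828,000 share passes to Pieter's issue; Declan's ₹828,000 share passes to Declan's issue.
Pieter's share (₹828,000) is divided into 2 shares of ₹414,000: Sione and Ilse each take ₹414,000.
Declan's share (₹828,000) is divided into 4 shares of ₹207,000: Joris, Nadia, Bastian, and Greta each take ₹207,000.

Celia: ₹1,380,000; Sibyl: ₹828,000; Sione: ₹414,000; Ilse: ₹414,000; Joris: ₹207,000; Nadia: ₹207,000; Bastian: ₹207,000; Greta: ₹207,000; Hamish: ₹828,000; Orsolya: ₹828,000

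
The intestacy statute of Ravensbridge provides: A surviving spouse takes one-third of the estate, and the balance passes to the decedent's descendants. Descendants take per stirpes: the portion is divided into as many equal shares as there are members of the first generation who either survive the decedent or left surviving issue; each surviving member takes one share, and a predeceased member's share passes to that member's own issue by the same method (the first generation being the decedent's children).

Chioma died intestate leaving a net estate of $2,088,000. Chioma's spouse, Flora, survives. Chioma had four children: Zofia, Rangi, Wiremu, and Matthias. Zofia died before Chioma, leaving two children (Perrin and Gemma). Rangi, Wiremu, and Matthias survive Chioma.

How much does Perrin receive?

Flora takes one-third of $2,088,000 = $696,000. The remaining $1,392,000 passes to the descendants.
The descendants' portion ($1,392,000) is divided into 4 shares of $348,000: Rangi, Wiremu, and Matthias each take $348,000; Zofia's $348,000 share passes to Zofia's issue.
Zofia's share ($348,000) is divided into 2 shares of $174,000: Perrin and Gemma each take $174,000.

Perrin receives $174,000.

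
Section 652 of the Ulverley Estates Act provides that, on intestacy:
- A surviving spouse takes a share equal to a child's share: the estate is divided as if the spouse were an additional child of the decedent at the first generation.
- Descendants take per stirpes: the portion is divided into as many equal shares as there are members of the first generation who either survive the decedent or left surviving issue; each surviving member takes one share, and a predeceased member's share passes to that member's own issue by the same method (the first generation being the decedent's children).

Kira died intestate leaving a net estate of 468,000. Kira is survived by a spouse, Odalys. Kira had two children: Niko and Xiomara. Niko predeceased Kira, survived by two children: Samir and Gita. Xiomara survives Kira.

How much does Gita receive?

Gita receives 78,000.

The spouse counts as an additional share at the children's level, so there are 3 primary shares of 156,000. Odalys takes one such share (156,000).
The children's combined portion (312,000) is divided into 2 shares of 156,000: Xiomara takes 156,000; Niko's 156,000 share passes to Niko's issue.
Niko's share (156,000) is divided into 2 shares of 78,000: Samir and Gita each take 78,000.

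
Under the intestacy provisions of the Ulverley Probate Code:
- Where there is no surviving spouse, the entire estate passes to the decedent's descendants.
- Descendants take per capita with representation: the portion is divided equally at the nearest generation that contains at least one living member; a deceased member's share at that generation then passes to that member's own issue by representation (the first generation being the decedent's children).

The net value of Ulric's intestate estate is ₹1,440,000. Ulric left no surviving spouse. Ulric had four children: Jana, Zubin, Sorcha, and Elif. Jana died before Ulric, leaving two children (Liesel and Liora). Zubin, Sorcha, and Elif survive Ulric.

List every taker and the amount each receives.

The entire ₹1,440,000 passes to the descendants.
That amount (₹1,440,000) is divided into 4 shares of ₹360,000: Zubin, Sorcha, and Elif each take ₹360,000; Jana's ₹360,000 share passes to Jana's issue.
Jana's share (₹360,000) is divided into 2 shares of ₹180,000: Liesel and Liora each take ₹180,000.

Liesel: ₹180,000; Liora: ₹180,000; Zubin: ₹360,000; Sorcha: ₹360,000; Elif: ₹360,000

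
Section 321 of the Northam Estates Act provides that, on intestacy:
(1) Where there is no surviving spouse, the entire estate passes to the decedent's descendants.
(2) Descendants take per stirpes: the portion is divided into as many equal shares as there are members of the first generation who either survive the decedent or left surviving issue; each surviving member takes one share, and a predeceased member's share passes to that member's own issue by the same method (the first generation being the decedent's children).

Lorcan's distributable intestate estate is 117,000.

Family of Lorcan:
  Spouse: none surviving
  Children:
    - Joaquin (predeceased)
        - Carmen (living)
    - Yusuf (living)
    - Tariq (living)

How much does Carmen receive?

Carmen receives 39,000.

The entire 117,000 passes to the descendants.
That amount (117,000) is divided into 3 shares of 39,000: Yusuf and Tariq each take 39,000; Joaquin's 39,000 share passes to Joaquin's issue.
Joaquin's share (39,000) passes entirely to Carmen.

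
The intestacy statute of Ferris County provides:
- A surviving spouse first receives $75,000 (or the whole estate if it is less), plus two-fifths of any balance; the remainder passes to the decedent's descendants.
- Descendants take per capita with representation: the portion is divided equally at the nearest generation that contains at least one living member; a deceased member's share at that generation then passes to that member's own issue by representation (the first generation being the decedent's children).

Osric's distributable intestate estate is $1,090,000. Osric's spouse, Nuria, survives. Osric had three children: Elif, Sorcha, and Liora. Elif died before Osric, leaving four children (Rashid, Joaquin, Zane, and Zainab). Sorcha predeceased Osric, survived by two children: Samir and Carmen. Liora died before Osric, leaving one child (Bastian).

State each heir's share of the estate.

Nuria: $481,000; Rashid: $87,000; Joaquin: $87,000; Zane: $87,000; Zainab: $87,000; Samir: $87,000; Carmen: $87,000; Bastian: $87,000

Nuria first takes $75,000, leaving a balance of $1,015,000. Nuria then takes two-fifths of the balance ($406,000), for a total of $481,000. The remaining $609,000 passes to the descendants.
No child survives, so the initial division is made at the grandchildren's generation.
The descendants' portion ($609,000) is divided into 7 shares of $87,000: Rashid, Joaquin, Zane, Zainab, Samir, Carmen, and Bastian each take $87,000.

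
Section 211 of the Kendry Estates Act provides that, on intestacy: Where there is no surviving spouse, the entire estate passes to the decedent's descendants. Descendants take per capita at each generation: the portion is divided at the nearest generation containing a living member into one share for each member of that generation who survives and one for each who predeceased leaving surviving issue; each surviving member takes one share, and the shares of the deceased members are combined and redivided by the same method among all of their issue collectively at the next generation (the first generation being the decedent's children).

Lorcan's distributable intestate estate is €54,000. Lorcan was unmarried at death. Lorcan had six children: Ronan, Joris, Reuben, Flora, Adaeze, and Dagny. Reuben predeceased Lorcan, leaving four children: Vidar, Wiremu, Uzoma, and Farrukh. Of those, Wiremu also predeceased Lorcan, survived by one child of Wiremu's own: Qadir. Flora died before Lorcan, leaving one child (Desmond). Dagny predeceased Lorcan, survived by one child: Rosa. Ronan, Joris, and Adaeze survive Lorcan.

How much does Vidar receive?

The entire €54,000 passes to the descendants.
That amount (€54,000) is divided at the children's generation into 6 shares of €9,000. Ronan, Joris, and Adaeze each take €9,000. The 3 shares of the deceased (Reuben, Flora, and Dagny) are combined into a pool of €27,000.
That pool (€27,000) is divided at the grandchildren's generation into 6 shares of €4,500. Vidar, Uzoma, Farrukh, Desmond, and Rosa each take €4,500. The remaining share for the deceased Wiremu (€4,500) is carried to the next generation.
That pool (€4,500) passes entirely to Qadir, the sole taker at the great-grandchildren's generation.

Vidar receives €4,500.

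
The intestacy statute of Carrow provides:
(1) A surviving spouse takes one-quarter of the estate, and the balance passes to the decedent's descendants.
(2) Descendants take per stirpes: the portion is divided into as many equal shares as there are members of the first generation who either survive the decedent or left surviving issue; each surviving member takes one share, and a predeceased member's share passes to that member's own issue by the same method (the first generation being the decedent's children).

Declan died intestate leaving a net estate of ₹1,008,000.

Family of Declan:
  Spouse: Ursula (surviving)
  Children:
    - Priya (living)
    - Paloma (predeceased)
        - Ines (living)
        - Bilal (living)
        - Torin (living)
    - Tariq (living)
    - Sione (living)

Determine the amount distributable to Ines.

Ines receives ₹63,000.

Ursula takes one-quarter of ₹1,008,000 = ₹252,000. The remaining ₹756,000 passes to the descendants.
The descendants' portion (₹756,000) is divided into 4 shares of ₹189,000: Priya, Tariq, and Sione each take ₹189,000; Paloma's ₹189,000 share passes to Paloma's issue.
Paloma's share (₹189,000) is divided into 3 shares of ₹63,000: Ines, Bilal, and Torin each take ₹63,000.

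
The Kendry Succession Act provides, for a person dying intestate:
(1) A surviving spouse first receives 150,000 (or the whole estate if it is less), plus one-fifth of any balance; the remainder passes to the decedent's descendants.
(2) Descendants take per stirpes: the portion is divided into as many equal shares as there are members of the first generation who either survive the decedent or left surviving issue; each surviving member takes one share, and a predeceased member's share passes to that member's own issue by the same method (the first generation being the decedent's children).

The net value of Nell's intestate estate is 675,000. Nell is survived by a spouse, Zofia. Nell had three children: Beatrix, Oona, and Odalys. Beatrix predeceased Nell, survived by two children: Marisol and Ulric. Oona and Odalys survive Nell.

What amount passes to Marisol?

Marisol receives 70,000.

Zofia first takes 150,000, leaving a balance of 525,000. Zofia then takes one-fifth of the balance (105,000), for a total of 255,000. The remaining 420,000 passes to the descendants.
The descendants' portion (420,000) is divided into 3 shares of 140,000: Oona and Odalys each take 140,000; Beatrix's 140,000 share passes to Beatrix's issue.
Beatrix's share (140,000) is divided into 2 shares of 70,000: Marisol and Ulric each take 70,000.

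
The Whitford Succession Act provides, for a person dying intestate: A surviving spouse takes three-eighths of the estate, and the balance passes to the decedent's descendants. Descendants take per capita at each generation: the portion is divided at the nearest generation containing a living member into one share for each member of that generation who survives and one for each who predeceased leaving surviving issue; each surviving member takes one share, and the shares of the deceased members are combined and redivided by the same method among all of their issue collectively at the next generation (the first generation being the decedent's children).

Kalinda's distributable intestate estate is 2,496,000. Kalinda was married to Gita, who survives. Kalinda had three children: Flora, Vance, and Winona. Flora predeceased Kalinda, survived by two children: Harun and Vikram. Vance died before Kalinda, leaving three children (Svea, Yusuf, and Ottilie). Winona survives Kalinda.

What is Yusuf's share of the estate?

Yusuf receives 208,000.

Gita takes three-eighths of 2,496,000 = 936,000. The remaining 1,560,000 passes to the descendants.
The descendants' portion (1,560,000) is divided at the children's generation into 3 shares of 520,000. Winona takes 520,000. The 2 shares of the deceased (Flora and Vance) are combined into a pool of 1,040,000.
That pool (1,040,000) is divided at the grandchildren's generation equally among Harun, Vikram, Svea, Yusuf, and Ottilie: 208,000 each.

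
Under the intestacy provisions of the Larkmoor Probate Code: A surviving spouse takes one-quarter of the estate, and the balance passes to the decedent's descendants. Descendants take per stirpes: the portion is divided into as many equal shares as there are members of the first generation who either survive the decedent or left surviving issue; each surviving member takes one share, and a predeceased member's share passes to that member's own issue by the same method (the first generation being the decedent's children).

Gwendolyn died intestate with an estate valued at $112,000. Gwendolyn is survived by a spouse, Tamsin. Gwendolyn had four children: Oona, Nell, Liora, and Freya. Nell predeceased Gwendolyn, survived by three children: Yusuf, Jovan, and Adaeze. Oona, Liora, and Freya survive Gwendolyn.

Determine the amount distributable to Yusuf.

Yusuf receives $7,000.

Tamsin takes one-quarter of $112,000 = $28,000. The remaining $84,000 passes to the descendants.
The descendants' portion ($84,000) is divided into 4 shares of $21,000: Oona, Liora, and Freya each take $21,000; Nell's $21,000 share passes to Nell's issue.
Nell's share ($21,000) is divided into 3 shares of $7,000: Yusuf, Jovan, and Adaeze each take $7,000.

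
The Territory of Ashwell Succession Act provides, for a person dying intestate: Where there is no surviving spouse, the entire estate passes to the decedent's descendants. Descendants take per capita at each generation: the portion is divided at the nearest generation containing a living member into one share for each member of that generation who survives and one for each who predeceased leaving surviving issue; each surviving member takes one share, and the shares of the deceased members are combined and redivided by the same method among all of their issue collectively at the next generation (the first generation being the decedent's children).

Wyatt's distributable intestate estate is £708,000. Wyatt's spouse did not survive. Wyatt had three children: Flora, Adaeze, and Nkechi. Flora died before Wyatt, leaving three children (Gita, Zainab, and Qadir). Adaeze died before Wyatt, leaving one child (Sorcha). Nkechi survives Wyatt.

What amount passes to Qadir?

Qadir receives £118,000.

The entire £708,000 passes to the descendants.
That amount (£708,000) is divided at the children's generation into 3 shares of £236,000. Nkechi takes £236,000. The 2 shares of the deceased (Flora and Adaeze) are combined into a pool of £472,000.
That pool (£472,000) is divided at the grandchildren's generation equally among Gita, Zainab, Qadir, and Sorcha: £118,000 each.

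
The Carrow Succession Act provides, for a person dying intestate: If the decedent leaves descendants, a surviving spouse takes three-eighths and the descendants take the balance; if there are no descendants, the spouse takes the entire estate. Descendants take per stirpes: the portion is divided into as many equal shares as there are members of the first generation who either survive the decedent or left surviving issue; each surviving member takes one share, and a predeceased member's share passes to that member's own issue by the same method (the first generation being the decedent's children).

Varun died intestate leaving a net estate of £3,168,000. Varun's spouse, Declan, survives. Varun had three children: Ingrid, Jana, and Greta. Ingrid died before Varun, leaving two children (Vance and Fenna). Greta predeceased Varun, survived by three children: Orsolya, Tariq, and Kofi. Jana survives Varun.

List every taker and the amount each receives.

Declan takes three-eighths of £3,168,000 = £1,188,000. The remaining £1,980,000 passes to the descendants.
The descendants' portion (£1,980,000) is divided into 3 shares of £660,000: Jana takes £660,000; Ingrid's £660,000 share passes to Ingrid's issue; Greta's £660,000 share passes to Greta's issue.
Ingrid's share (£660,000) is divided into 2 shares of £330,000: Vance and Fenna each take £330,000.
Greta's share (£660,000) is divided into 3 shares of £220,000: Orsolya, Tariq, and Kofi each take £220,000.

Declan: £1,188,000; Vance: £330,000; Fenna: £330,000; Jana: £660,000; Orsolya: £220,000; Tariq: £220,000; Kofi: £220,000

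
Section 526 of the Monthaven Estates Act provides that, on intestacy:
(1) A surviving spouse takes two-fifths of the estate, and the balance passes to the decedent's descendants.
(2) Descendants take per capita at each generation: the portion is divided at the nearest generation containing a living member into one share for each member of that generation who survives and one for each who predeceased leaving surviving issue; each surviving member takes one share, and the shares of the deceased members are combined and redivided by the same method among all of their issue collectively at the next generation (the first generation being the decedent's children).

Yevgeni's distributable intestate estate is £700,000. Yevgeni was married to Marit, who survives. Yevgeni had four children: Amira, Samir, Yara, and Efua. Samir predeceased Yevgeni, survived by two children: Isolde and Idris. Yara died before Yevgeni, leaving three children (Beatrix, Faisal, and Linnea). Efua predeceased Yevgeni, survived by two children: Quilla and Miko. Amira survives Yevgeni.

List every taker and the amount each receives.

Marit: £280,000; Amira: £105,000; Isolde: £45,000; Idris: £45,000; Beatrix: £45,000; Faisal: £45,000; Linnea: £45,000; Quilla: £45,000; Miko: £45,000

Marit takes two-fifths of £700,000 = £280,000. The remaining £420,000 passes to the descendants.
The descendants' portion (£420,000) is divided at the children's generation into 4 shares of £105,000. Amira takes £105,000. The 3 shares of the deceased (Samir, Yara, and Efua) are combined into a pool of £315,000.
That pool (£315,000) is divided at the grandchildren's generation equally among Isolde, Idris, Beatrix, Faisal, Linnea, Quilla, and Miko: £45,000 each.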